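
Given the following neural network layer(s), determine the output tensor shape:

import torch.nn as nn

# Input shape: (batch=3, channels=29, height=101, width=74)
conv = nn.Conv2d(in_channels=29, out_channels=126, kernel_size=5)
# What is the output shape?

Input shape: (3, 29, 101, 74)
Output shape: (3, 126, 97, 70)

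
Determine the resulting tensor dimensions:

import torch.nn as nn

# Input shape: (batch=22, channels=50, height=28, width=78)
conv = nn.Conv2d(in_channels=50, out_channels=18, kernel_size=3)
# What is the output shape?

Input shape: (22, 50, 28, 78)
Output shape: (22, 18, 26, 76)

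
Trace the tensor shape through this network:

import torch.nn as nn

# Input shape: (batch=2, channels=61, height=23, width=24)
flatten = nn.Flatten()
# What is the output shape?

Input shape: (2, 61, 23, 24)
Output shape: (2, 33672)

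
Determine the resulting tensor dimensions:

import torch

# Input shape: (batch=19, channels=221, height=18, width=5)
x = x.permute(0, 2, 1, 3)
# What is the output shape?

Input shape: (19, 221, 18, 5)
Output shape: (19, 18, 221, 5)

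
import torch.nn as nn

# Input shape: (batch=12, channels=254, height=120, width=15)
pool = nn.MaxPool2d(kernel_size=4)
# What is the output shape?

Input shape: (12, 254, 120, 15)
Output shape: (12, 254, 30, 3)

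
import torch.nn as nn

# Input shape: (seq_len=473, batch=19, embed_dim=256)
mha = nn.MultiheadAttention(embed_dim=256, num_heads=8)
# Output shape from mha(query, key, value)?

Input shape: (473, 19, 256)
Output shape: (473, 19, 256)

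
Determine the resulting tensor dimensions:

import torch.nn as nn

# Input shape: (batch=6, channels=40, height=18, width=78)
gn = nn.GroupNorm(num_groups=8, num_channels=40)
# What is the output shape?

Input shape: (6, 40, 18, 78)
Output shape: (6, 40, 18, 78)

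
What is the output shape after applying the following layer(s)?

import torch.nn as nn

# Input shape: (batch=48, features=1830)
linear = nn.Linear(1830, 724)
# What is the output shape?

Input shape: (48, 1830)
Output shape: (48, 724)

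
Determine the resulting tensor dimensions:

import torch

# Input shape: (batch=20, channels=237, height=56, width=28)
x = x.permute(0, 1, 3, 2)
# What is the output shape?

Input shape: (20, 237, 56, 28)
Output shape: (20, 237, 28, 56)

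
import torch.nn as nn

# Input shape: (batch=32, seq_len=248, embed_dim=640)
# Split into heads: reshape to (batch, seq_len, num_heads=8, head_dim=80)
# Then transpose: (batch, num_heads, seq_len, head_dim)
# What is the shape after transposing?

Input shape: (32, 248, 640)
  -> after reshape: (32, 248, 8, 80)
Output shape: (32, 8, 248, 80)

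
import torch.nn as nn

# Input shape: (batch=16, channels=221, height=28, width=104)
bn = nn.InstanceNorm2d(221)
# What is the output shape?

Input shape: (16, 221, 28, 104)
Output shape: (16, 221, 28, 104)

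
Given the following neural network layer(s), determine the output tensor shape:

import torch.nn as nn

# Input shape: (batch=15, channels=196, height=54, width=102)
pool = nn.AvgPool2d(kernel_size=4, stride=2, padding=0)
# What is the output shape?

Input shape: (15, 196, 54, 102)
Output shape: (15, 196, 26, 50)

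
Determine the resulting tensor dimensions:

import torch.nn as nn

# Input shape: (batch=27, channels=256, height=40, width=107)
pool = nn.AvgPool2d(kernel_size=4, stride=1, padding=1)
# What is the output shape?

Input shape: (27, 256, 40, 107)
Output shape: (27, 256, 39, 106)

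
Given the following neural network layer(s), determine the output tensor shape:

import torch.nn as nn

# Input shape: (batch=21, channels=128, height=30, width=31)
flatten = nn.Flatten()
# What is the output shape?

Input shape: (21, 128, 30, 31)
Output shape: (21, 119040)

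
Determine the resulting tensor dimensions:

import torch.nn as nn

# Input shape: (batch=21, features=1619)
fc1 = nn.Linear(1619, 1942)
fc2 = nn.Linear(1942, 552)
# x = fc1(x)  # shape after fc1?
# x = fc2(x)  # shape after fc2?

Input shape: (21, 1619)
  -> after fc1: (21, 1942)
Output shape: (21, 552)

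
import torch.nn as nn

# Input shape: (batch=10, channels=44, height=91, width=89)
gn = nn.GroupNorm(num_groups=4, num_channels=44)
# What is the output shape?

Input shape: (10, 44, 91, 89)
Output shape: (10, 44, 91, 89)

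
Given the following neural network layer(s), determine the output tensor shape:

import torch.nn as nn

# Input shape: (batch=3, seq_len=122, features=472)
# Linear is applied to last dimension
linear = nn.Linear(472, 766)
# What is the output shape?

Input shape: (3, 122, 472)
Output shape: (3, 122, 766)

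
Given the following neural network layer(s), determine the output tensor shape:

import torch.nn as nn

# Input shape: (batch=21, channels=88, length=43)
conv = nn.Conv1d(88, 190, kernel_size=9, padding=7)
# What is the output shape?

Input shape: (21, 88, 43)
Output shape: (21, 190, 49)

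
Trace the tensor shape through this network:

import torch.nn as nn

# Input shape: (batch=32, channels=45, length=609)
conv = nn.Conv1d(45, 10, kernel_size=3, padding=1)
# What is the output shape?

Input shape: (32, 45, 609)
Output shape: (32, 10, 609)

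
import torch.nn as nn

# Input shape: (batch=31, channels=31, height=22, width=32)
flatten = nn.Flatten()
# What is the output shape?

Input shape: (31, 31, 22, 32)
Output shape: (31, 21824)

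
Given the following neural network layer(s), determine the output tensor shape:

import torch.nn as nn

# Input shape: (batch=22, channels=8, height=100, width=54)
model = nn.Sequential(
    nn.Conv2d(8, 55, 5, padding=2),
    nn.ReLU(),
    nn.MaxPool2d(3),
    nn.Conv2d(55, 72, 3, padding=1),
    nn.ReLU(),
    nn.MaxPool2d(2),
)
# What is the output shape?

Input shape: (22, 8, 100, 54)
  -> after first Conv2d: (22, 55, 100, 54)
  -> after first MaxPool2d: (22, 55, 33, 18)
  -> after second Conv2d: (22, 72, 33, 18)
Output shape: (22, 72, 16, 9)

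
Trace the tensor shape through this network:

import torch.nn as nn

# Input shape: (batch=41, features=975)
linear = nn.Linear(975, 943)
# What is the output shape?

Input shape: (41, 975)
Output shape: (41, 943)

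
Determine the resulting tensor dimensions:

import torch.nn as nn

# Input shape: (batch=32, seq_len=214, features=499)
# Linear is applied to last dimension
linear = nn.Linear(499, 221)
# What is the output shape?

Input shape: (32, 214, 499)
Output shape: (32, 214, 221)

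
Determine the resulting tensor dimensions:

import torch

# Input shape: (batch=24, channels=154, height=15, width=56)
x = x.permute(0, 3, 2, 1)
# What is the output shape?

Input shape: (24, 154, 15, 56)
Output shape: (24, 56, 15, 154)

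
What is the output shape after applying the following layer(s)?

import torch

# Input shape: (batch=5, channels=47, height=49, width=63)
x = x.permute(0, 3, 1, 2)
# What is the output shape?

Input shape: (5, 47, 49, 63)
Output shape: (5, 63, 47, 49)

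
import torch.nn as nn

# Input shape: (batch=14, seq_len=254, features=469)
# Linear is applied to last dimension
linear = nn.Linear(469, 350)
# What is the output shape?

Input shape: (14, 254, 469)
Output shape: (14, 254, 350)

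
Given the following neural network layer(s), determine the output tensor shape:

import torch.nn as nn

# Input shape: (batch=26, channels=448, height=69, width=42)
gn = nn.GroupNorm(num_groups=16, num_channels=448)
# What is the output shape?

Input shape: (26, 448, 69, 42)
Output shape: (26, 448, 69, 42)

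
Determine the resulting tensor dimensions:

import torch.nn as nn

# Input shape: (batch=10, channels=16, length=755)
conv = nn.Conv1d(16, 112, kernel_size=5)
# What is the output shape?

Input shape: (10, 16, 755)
Output shape: (10, 112, 751)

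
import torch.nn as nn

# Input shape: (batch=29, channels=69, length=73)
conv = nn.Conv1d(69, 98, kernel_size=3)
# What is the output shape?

Input shape: (29, 69, 73)
Output shape: (29, 98, 71)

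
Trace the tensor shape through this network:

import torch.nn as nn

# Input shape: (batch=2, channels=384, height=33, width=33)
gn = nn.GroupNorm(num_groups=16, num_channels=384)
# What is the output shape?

Input shape: (2, 384, 33, 33)
Output shape: (2, 384, 33, 33)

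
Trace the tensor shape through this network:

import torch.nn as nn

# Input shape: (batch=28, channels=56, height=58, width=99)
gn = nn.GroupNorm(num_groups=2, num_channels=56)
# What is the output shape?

Input shape: (28, 56, 58, 99)
Output shape: (28, 56, 58, 99)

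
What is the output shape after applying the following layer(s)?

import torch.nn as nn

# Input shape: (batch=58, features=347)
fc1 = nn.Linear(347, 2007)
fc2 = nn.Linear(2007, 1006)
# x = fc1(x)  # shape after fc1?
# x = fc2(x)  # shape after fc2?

Input shape: (58, 347)
  -> after fc1: (58, 2007)
Output shape: (58, 1006)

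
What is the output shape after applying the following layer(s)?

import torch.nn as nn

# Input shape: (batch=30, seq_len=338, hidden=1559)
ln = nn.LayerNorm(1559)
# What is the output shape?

Input shape: (30, 338, 1559)
Output shape: (30, 338, 1559)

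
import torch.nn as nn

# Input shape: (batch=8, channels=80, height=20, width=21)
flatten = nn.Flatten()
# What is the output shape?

Input shape: (8, 80, 20, 21)
Output shape: (8, 33600)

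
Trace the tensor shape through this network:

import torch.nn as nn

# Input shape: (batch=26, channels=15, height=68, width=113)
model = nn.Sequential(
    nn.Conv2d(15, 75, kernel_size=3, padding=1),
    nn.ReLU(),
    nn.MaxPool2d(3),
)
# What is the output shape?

Input shape: (26, 15, 68, 113)
  -> after Conv2d: (26, 75, 68, 113)
  -> after ReLU: (26, 75, 68, 113)
Output shape: (26, 75, 22, 37)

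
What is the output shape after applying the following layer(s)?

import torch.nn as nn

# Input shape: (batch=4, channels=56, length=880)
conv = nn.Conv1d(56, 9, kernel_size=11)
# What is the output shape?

Input shape: (4, 56, 880)
Output shape: (4, 9, 870)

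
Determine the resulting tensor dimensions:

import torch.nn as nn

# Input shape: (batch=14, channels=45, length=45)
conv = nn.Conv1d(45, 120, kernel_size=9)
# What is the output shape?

Input shape: (14, 45, 45)
Output shape: (14, 120, 37)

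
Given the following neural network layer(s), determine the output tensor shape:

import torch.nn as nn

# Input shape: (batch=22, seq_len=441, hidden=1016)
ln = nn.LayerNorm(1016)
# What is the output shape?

Input shape: (22, 441, 1016)
Output shape: (22, 441, 1016)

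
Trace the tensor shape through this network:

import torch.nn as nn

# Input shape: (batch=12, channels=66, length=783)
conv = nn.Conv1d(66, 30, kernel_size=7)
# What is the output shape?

Input shape: (12, 66, 783)
Output shape: (12, 30, 777)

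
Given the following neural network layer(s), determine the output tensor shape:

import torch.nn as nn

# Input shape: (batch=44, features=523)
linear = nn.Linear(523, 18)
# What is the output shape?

Input shape: (44, 523)
Output shape: (44, 18)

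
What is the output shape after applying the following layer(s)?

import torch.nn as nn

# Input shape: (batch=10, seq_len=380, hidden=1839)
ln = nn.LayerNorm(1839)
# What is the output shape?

Input shape: (10, 380, 1839)
Output shape: (10, 380, 1839)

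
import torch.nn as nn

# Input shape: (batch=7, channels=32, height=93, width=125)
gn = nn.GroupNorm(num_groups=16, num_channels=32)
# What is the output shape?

Input shape: (7, 32, 93, 125)
Output shape: (7, 32, 93, 125)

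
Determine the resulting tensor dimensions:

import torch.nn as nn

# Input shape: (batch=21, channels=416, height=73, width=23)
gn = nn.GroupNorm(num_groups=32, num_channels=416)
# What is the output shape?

Input shape: (21, 416, 73, 23)
Output shape: (21, 416, 73, 23)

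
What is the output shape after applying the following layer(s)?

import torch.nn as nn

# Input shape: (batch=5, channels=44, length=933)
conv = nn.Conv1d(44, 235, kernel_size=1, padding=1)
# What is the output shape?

Input shape: (5, 44, 933)
Output shape: (5, 235, 935)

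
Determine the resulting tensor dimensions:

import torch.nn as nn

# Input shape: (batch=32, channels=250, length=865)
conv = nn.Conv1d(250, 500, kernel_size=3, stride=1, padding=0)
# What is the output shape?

Input shape: (32, 250, 865)
Output shape: (32, 500, 863)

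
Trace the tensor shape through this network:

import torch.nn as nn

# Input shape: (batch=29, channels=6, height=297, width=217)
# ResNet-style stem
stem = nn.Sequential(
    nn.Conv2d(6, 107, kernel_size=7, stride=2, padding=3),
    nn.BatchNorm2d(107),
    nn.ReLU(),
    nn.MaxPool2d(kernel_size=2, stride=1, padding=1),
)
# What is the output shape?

Input shape: (29, 6, 297, 217)
  -> after Conv2d 7x7 stride=2: (29, 107, 149, 109)
Output shape: (29, 107, 150, 110)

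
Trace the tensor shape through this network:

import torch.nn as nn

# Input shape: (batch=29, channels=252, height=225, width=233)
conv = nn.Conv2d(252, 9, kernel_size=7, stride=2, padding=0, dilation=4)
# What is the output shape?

Input shape: (29, 252, 225, 233)
Output shape: (29, 9, 101, 105)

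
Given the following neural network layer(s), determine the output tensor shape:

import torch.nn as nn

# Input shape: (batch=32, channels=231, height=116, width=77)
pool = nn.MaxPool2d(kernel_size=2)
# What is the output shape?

Input shape: (32, 231, 116, 77)
Output shape: (32, 231, 58, 38)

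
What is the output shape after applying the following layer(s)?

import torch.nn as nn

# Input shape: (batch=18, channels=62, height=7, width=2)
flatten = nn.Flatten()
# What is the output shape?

Input shape: (18, 62, 7, 2)
Output shape: (18, 868)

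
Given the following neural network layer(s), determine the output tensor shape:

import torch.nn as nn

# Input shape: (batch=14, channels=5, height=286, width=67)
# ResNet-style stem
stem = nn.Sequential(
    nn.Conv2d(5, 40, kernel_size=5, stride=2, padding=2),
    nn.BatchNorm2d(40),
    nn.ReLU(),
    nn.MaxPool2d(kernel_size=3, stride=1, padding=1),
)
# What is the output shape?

Input shape: (14, 5, 286, 67)
  -> after Conv2d 5x5 stride=2: (14, 40, 143, 34)
Output shape: (14, 40, 143, 34)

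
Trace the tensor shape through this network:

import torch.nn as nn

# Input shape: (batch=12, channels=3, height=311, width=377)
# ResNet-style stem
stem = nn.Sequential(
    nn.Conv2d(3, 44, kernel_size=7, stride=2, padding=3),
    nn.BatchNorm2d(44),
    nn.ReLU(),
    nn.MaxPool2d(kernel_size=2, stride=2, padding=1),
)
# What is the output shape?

Input shape: (12, 3, 311, 377)
  -> after Conv2d 7x7 stride=2: (12, 44, 156, 189)
Output shape: (12, 44, 79, 95)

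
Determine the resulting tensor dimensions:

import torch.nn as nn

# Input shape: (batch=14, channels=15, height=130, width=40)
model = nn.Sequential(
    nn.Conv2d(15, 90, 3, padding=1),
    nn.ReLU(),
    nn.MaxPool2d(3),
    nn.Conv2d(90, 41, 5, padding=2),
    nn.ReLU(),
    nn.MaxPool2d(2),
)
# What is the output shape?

Input shape: (14, 15, 130, 40)
  -> after first Conv2d: (14, 90, 130, 40)
  -> after first MaxPool2d: (14, 90, 43, 13)
  -> after second Conv2d: (14, 41, 43, 13)
Output shape: (14, 41, 21, 6)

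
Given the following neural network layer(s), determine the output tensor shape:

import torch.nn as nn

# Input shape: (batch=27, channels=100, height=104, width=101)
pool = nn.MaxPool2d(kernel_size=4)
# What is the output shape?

Input shape: (27, 100, 104, 101)
Output shape: (27, 100, 26, 25)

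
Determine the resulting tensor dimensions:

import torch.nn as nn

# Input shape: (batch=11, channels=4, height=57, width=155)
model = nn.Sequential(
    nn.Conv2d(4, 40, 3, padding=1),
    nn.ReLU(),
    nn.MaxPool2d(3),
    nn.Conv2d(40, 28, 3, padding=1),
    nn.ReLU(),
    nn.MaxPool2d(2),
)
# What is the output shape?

Input shape: (11, 4, 57, 155)
  -> after first Conv2d: (11, 40, 57, 155)
  -> after first MaxPool2d: (11, 40, 19, 51)
  -> after second Conv2d: (11, 28, 19, 51)
Output shape: (11, 28, 9, 25)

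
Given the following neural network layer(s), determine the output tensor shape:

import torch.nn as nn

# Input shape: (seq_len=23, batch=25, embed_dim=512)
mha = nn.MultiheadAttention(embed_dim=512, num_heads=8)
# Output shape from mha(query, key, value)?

Input shape: (23, 25, 512)
Output shape: (23, 25, 512)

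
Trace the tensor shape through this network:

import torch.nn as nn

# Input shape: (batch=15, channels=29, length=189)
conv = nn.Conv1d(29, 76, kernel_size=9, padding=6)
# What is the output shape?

Input shape: (15, 29, 189)
Output shape: (15, 76, 193)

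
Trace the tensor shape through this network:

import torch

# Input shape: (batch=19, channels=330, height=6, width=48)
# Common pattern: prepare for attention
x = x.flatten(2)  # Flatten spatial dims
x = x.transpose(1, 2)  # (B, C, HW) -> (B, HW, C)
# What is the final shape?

Input shape: (19, 330, 6, 48)
  -> after flatten(2): (19, 330, 288)
Output shape: (19, 288, 330)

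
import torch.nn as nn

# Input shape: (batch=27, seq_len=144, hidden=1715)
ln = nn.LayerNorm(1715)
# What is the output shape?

Input shape: (27, 144, 1715)
Output shape: (27, 144, 1715)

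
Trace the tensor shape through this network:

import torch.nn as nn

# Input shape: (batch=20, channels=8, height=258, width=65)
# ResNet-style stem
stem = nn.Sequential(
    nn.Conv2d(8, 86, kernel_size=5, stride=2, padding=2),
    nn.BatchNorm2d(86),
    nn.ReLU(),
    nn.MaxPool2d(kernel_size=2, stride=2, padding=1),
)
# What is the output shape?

Input shape: (20, 8, 258, 65)
  -> after Conv2d 5x5 stride=2: (20, 86, 129, 33)
Output shape: (20, 86, 65, 17)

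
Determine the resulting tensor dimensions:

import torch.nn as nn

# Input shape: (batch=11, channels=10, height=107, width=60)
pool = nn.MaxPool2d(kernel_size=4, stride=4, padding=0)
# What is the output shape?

Input shape: (11, 10, 107, 60)
Output shape: (11, 10, 26, 15)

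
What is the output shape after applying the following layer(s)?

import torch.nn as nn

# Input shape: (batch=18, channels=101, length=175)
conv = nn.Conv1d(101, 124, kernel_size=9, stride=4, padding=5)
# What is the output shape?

Input shape: (18, 101, 175)
Output shape: (18, 124, 45)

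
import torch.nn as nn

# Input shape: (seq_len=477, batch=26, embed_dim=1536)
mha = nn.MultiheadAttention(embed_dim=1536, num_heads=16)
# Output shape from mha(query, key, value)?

Input shape: (477, 26, 1536)
Output shape: (477, 26, 1536)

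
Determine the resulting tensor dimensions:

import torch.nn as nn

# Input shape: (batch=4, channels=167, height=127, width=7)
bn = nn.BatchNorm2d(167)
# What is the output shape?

Input shape: (4, 167, 127, 7)
Output shape: (4, 167, 127, 7)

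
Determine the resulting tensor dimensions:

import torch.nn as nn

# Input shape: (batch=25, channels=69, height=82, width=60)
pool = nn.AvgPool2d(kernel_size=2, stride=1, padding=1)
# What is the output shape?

Input shape: (25, 69, 82, 60)
Output shape: (25, 69, 83, 61)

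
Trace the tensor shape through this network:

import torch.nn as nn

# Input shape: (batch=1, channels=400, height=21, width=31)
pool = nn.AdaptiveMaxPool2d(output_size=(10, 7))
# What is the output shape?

Input shape: (1, 400, 21, 31)
Output shape: (1, 400, 10, 7)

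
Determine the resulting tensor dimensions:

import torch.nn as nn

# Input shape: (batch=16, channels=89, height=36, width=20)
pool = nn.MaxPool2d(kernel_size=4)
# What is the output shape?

Input shape: (16, 89, 36, 20)
Output shape: (16, 89, 9, 5)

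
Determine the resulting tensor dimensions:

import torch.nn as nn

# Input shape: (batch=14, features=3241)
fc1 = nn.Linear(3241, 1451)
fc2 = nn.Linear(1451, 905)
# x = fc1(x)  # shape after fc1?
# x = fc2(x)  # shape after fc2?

Input shape: (14, 3241)
  -> after fc1: (14, 1451)
Output shape: (14, 905)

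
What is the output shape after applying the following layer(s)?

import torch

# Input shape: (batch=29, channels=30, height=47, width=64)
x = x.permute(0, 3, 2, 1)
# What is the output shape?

Input shape: (29, 30, 47, 64)
Output shape: (29, 64, 47, 30)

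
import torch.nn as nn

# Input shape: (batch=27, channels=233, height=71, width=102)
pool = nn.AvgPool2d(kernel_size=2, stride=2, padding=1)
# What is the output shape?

Input shape: (27, 233, 71, 102)
Output shape: (27, 233, 36, 52)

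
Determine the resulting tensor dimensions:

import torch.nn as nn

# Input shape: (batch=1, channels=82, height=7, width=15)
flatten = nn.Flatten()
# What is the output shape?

Input shape: (1, 82, 7, 15)
Output shape: (1, 8610)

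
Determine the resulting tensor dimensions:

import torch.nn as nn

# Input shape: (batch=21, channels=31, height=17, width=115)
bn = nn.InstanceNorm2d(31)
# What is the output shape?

Input shape: (21, 31, 17, 115)
Output shape: (21, 31, 17, 115)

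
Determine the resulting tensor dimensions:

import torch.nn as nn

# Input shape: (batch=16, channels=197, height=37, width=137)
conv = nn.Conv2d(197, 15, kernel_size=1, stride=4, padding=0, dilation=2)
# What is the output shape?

Input shape: (16, 197, 37, 137)
Output shape: (16, 15, 10, 35)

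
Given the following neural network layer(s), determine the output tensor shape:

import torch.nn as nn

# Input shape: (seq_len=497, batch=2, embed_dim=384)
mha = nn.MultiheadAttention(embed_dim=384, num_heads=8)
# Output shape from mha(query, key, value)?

Input shape: (497, 2, 384)
Output shape: (497, 2, 384)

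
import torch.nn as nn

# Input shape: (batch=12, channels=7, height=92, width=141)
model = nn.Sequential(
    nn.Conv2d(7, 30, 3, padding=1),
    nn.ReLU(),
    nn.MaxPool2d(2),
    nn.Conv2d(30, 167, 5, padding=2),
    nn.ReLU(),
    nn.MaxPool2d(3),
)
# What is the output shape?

Input shape: (12, 7, 92, 141)
  -> after first Conv2d: (12, 30, 92, 141)
  -> after first MaxPool2d: (12, 30, 46, 70)
  -> after second Conv2d: (12, 167, 46, 70)
Output shape: (12, 167, 15, 23)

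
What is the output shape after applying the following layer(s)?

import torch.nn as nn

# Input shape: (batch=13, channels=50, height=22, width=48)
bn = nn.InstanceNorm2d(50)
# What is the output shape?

Input shape: (13, 50, 22, 48)
Output shape: (13, 50, 22, 48)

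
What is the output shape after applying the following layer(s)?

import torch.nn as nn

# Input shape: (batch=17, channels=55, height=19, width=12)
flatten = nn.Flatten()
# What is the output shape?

Input shape: (17, 55, 19, 12)
Output shape: (17, 12540)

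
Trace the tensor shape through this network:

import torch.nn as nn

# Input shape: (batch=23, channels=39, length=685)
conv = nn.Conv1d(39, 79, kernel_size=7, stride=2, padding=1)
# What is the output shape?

Input shape: (23, 39, 685)
Output shape: (23, 79, 341)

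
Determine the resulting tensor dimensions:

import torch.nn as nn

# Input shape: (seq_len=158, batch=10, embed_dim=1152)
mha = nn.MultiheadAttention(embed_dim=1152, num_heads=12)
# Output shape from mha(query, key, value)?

Input shape: (158, 10, 1152)
Output shape: (158, 10, 1152)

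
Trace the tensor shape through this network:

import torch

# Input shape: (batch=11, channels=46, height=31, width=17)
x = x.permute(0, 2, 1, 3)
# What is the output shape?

Input shape: (11, 46, 31, 17)
Output shape: (11, 31, 46, 17)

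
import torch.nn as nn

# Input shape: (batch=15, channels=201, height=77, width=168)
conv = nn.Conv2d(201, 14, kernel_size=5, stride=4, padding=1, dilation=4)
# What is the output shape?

Input shape: (15, 201, 77, 168)
Output shape: (15, 14, 16, 39)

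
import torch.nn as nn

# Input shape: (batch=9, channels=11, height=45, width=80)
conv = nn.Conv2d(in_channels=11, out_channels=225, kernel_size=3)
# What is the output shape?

Input shape: (9, 11, 45, 80)
Output shape: (9, 225, 43, 78)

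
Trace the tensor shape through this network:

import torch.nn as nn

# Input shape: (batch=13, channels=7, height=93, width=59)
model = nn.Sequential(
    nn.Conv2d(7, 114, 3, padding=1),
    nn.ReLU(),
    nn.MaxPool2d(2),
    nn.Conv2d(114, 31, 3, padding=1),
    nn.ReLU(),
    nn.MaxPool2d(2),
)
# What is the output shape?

Input shape: (13, 7, 93, 59)
  -> after first Conv2d: (13, 114, 93, 59)
  -> after first MaxPool2d: (13, 114, 46, 29)
  -> after second Conv2d: (13, 31, 46, 29)
Output shape: (13, 31, 23, 14)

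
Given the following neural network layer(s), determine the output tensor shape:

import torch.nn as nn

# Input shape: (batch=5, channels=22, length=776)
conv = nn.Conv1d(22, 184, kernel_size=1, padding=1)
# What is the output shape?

Input shape: (5, 22, 776)
Output shape: (5, 184, 778)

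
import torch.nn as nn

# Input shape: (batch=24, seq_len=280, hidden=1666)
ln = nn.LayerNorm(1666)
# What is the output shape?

Input shape: (24, 280, 1666)
Output shape: (24, 280, 1666)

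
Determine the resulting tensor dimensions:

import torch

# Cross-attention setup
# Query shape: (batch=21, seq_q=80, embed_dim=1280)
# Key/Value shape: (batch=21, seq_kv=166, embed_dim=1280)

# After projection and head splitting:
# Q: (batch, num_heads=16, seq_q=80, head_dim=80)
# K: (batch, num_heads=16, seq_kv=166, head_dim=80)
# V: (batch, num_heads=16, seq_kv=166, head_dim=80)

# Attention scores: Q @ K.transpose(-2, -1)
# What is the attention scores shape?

Input shape: (21, 80, 1280)
Output shape: (21, 16, 80, 166)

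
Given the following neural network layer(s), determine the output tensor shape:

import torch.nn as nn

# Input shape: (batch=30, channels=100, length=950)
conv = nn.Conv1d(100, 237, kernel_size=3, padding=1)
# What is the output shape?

Input shape: (30, 100, 950)
Output shape: (30, 237, 950)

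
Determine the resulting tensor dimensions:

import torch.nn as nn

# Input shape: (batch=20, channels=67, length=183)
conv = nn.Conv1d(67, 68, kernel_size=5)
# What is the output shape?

Input shape: (20, 67, 183)
Output shape: (20, 68, 179)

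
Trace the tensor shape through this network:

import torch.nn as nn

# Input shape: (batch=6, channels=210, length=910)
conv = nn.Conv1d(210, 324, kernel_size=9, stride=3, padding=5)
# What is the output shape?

Input shape: (6, 210, 910)
Output shape: (6, 324, 304)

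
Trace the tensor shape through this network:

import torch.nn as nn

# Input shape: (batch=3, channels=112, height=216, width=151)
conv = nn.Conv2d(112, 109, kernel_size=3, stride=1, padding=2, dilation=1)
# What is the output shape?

Input shape: (3, 112, 216, 151)
Output shape: (3, 109, 218, 153)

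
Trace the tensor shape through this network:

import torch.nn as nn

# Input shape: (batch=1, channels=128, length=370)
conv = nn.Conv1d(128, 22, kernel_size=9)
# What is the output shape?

Input shape: (1, 128, 370)
Output shape: (1, 22, 362)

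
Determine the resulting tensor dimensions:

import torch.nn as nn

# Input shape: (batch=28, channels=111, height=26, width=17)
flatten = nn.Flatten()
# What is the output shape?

Input shape: (28, 111, 26, 17)
Output shape: (28, 49062)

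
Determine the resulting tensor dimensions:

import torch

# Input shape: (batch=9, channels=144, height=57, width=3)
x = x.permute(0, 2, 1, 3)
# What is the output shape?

Input shape: (9, 144, 57, 3)
Output shape: (9, 57, 144, 3)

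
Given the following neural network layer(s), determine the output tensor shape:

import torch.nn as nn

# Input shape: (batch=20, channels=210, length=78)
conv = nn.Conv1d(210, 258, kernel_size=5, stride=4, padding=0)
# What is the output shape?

Input shape: (20, 210, 78)
Output shape: (20, 258, 19)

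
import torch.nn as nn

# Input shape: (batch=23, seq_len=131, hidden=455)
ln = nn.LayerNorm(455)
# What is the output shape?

Input shape: (23, 131, 455)
Output shape: (23, 131, 455)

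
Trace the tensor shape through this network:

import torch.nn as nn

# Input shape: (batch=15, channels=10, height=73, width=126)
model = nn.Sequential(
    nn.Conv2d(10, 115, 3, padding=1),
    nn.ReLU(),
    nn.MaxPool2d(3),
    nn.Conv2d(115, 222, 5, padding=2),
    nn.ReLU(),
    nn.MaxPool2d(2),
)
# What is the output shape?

Input shape: (15, 10, 73, 126)
  -> after first Conv2d: (15, 115, 73, 126)
  -> after first MaxPool2d: (15, 115, 24, 42)
  -> after second Conv2d: (15, 222, 24, 42)
Output shape: (15, 222, 12, 21)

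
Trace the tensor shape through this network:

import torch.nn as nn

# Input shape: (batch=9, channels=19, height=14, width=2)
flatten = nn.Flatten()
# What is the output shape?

Input shape: (9, 19, 14, 2)
Output shape: (9, 532)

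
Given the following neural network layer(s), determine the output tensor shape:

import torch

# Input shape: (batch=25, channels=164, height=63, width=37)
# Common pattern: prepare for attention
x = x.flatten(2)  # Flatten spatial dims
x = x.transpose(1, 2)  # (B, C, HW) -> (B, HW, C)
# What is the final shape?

Input shape: (25, 164, 63, 37)
  -> after flatten(2): (25, 164, 2331)
Output shape: (25, 2331, 164)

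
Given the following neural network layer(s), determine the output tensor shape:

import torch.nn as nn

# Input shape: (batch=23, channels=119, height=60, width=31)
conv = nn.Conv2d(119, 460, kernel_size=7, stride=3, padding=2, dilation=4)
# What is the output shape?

Input shape: (23, 119, 60, 31)
Output shape: (23, 460, 14, 4)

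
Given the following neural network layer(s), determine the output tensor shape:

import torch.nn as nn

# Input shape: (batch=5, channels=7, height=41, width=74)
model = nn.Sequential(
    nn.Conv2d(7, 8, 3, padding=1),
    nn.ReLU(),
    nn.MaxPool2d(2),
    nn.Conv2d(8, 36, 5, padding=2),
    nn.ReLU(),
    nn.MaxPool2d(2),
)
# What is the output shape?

Input shape: (5, 7, 41, 74)
  -> after first Conv2d: (5, 8, 41, 74)
  -> after first MaxPool2d: (5, 8, 20, 37)
  -> after second Conv2d: (5, 36, 20, 37)
Output shape: (5, 36, 10, 18)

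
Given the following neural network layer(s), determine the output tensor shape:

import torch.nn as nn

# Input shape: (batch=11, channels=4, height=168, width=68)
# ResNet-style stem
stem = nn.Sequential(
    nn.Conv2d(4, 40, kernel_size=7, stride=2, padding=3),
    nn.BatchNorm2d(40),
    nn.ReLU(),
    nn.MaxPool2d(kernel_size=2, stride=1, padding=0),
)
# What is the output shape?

Input shape: (11, 4, 168, 68)
  -> after Conv2d 7x7 stride=2: (11, 40, 84, 34)
Output shape: (11, 40, 83, 33)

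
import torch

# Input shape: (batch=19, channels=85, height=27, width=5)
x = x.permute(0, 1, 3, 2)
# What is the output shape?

Input shape: (19, 85, 27, 5)
Output shape: (19, 85, 5, 27)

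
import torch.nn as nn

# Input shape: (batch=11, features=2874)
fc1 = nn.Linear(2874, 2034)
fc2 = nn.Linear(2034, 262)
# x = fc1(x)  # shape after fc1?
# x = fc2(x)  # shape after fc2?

Input shape: (11, 2874)
  -> after fc1: (11, 2034)
Output shape: (11, 262)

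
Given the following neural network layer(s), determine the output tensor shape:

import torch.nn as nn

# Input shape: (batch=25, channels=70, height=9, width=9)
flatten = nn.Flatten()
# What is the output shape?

Input shape: (25, 70, 9, 9)
Output shape: (25, 5670)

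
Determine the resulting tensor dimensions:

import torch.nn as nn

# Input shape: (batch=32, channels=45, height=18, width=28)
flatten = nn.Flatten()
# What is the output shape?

Input shape: (32, 45, 18, 28)
Output shape: (32, 22680)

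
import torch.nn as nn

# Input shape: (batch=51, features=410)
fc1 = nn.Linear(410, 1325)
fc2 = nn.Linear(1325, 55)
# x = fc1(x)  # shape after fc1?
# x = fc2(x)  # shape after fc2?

Input shape: (51, 410)
  -> after fc1: (51, 1325)
Output shape: (51, 55)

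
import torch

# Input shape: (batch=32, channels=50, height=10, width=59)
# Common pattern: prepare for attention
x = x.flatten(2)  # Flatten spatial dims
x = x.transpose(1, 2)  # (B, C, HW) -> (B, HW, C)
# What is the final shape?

Input shape: (32, 50, 10, 59)
  -> after flatten(2): (32, 50, 590)
Output shape: (32, 590, 50)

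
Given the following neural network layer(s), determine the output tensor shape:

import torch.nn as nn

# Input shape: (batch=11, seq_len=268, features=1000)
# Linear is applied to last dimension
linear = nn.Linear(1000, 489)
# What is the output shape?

Input shape: (11, 268, 1000)
Output shape: (11, 268, 489)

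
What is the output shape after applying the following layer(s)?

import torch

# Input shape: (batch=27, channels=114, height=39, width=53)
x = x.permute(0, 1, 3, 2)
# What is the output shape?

Input shape: (27, 114, 39, 53)
Output shape: (27, 114, 53, 39)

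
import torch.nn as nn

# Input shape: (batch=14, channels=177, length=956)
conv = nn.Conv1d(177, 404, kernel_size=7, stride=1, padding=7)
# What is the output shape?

Input shape: (14, 177, 956)
Output shape: (14, 404, 964)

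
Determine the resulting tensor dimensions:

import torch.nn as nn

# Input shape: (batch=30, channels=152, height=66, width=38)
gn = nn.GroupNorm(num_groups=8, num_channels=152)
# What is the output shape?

Input shape: (30, 152, 66, 38)
Output shape: (30, 152, 66, 38)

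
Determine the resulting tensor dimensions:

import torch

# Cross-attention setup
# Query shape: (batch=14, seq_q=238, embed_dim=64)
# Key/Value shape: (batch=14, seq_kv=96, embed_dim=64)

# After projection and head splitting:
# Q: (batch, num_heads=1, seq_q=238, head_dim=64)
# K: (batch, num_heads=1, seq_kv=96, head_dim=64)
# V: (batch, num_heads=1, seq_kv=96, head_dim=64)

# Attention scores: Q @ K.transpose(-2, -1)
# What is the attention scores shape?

Input shape: (14, 238, 64)
Output shape: (14, 1, 238, 96)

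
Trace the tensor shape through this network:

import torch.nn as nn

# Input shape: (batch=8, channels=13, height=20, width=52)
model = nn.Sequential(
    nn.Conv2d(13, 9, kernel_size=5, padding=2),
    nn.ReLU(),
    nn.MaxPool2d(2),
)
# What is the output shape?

Input shape: (8, 13, 20, 52)
  -> after Conv2d: (8, 9, 20, 52)
  -> after ReLU: (8, 9, 20, 52)
Output shape: (8, 9, 10, 26)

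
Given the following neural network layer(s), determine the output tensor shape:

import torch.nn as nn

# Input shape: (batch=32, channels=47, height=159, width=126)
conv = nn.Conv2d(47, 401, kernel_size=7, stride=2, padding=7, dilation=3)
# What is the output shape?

Input shape: (32, 47, 159, 126)
Output shape: (32, 401, 78, 61)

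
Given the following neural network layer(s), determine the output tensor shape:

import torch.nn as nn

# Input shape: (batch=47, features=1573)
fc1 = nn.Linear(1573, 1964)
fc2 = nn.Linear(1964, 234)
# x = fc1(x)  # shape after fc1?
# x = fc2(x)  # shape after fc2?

Input shape: (47, 1573)
  -> after fc1: (47, 1964)
Output shape: (47, 234)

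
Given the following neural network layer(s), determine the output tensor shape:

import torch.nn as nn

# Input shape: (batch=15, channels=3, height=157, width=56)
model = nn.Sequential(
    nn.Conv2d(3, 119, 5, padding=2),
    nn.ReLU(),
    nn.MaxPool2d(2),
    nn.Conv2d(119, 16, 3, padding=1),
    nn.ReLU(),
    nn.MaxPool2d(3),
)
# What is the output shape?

Input shape: (15, 3, 157, 56)
  -> after first Conv2d: (15, 119, 157, 56)
  -> after first MaxPool2d: (15, 119, 78, 28)
  -> after second Conv2d: (15, 16, 78, 28)
Output shape: (15, 16, 26, 9)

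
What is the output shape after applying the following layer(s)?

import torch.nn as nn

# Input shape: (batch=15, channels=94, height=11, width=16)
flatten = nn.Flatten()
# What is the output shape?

Input shape: (15, 94, 11, 16)
Output shape: (15, 16544)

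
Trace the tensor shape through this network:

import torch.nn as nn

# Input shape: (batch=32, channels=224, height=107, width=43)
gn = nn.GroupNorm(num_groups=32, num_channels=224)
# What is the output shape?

Input shape: (32, 224, 107, 43)
Output shape: (32, 224, 107, 43)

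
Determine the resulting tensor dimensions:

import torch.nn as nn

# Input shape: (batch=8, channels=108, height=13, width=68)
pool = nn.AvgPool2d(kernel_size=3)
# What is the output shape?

Input shape: (8, 108, 13, 68)
Output shape: (8, 108, 4, 22)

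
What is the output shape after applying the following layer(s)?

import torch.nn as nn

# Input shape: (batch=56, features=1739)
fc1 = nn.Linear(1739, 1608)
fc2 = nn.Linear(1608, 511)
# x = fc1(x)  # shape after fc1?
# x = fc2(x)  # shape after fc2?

Input shape: (56, 1739)
  -> after fc1: (56, 1608)
Output shape: (56, 511)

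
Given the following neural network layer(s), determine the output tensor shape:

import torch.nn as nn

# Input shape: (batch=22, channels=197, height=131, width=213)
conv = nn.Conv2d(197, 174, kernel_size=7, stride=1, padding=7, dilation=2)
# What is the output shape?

Input shape: (22, 197, 131, 213)
Output shape: (22, 174, 133, 215)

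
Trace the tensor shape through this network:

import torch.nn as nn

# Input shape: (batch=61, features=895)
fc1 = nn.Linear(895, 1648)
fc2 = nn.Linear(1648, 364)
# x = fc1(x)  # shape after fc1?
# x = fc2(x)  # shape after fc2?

Input shape: (61, 895)
  -> after fc1: (61, 1648)
Output shape: (61, 364)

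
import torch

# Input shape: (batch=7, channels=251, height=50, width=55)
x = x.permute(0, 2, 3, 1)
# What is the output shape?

Input shape: (7, 251, 50, 55)
Output shape: (7, 50, 55, 251)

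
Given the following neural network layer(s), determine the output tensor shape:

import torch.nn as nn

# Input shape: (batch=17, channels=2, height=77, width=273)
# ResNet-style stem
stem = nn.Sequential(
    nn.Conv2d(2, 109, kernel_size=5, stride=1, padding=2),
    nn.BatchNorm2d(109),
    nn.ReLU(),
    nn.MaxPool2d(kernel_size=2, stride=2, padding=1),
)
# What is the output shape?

Input shape: (17, 2, 77, 273)
  -> after Conv2d 5x5 stride=1: (17, 109, 77, 273)
Output shape: (17, 109, 39, 137)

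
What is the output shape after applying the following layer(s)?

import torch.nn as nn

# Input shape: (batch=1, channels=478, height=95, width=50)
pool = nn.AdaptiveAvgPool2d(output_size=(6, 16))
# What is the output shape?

Input shape: (1, 478, 95, 50)
Output shape: (1, 478, 6, 16)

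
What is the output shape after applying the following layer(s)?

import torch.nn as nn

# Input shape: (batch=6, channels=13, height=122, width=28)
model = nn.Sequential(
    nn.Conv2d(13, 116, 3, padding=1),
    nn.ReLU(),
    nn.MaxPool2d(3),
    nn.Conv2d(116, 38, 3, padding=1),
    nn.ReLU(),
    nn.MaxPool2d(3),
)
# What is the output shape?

Input shape: (6, 13, 122, 28)
  -> after first Conv2d: (6, 116, 122, 28)
  -> after first MaxPool2d: (6, 116, 40, 9)
  -> after second Conv2d: (6, 38, 40, 9)
Output shape: (6, 38, 13, 3)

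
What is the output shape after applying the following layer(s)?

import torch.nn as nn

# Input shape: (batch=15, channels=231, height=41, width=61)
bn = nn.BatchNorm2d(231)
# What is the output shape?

Input shape: (15, 231, 41, 61)
Output shape: (15, 231, 41, 61)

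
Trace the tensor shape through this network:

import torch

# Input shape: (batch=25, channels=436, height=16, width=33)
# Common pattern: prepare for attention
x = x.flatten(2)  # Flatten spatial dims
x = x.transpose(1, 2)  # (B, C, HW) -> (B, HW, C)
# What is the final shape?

Input shape: (25, 436, 16, 33)
  -> after flatten(2): (25, 436, 528)
Output shape: (25, 528, 436)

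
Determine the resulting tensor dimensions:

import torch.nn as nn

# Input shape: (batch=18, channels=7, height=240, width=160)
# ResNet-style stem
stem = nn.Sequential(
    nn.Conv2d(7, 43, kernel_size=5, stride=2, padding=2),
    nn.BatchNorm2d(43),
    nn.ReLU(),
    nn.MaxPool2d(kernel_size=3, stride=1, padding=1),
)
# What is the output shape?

Input shape: (18, 7, 240, 160)
  -> after Conv2d 5x5 stride=2: (18, 43, 120, 80)
Output shape: (18, 43, 120, 80)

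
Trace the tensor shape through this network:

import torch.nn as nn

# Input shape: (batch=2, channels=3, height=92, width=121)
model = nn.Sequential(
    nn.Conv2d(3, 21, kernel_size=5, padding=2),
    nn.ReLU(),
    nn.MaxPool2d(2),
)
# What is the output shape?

Input shape: (2, 3, 92, 121)
  -> after Conv2d: (2, 21, 92, 121)
  -> after ReLU: (2, 21, 92, 121)
Output shape: (2, 21, 46, 60)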